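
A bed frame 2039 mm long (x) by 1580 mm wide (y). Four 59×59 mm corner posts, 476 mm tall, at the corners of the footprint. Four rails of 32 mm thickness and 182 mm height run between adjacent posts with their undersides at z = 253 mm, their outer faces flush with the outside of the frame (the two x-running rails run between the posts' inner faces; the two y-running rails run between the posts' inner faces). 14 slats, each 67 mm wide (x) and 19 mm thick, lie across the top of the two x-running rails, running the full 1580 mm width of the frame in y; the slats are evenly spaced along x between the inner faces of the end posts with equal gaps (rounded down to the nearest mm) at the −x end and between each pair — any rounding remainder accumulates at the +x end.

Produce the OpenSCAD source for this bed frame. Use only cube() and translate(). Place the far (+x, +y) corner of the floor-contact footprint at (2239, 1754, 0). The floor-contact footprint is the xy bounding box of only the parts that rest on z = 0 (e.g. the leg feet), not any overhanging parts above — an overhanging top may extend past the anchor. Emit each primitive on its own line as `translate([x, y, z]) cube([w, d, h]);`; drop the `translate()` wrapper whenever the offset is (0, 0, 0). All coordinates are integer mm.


translate([200, 174, 0]) cube([59, 59, 476]);
translate([200, 1695, 0]) cube([59, 59, 476]);
translate([2180, 174, 0]) cube([59, 59, 476]);
translate([2180, 1695, 0]) cube([59, 59, 476]);
translate([259, 174, 253]) cube([1921, 32, 182]);
translate([259, 1722, 253]) cube([1921, 32, 182]);
translate([200, 233, 253]) cube([32, 1462, 182]);
translate([2207, 233, 253]) cube([32, 1462, 182]);
translate([324, 174, 435]) cube([67, 1580, 19]);
translate([456, 174, 435]) cube([67, 1580, 19]);
translate([588, 174, 435]) cube([67, 1580, 19]);
translate([720, 174, 435]) cube([67, 1580, 19]);
translate([852, 174, 435]) cube([67, 1580, 19]);
translate([984, 174, 435]) cube([67, 1580, 19]);
translate([1116, 174, 435]) cube([67, 1580, 19]);
translate([1248, 174, 435]) cube([67, 1580, 19]);
translate([1380, 174, 435]) cube([67, 1580, 19]);
translate([1512, 174, 435]) cube([67, 1580, 19]);
translate([1644, 174, 435]) cube([67, 1580, 19]);
translate([1776, 174, 435]) cube([67, 1580, 19]);
translate([1908, 174, 435]) cube([67, 1580, 19]);
translate([2040, 174, 435]) cube([67, 1580, 19]);


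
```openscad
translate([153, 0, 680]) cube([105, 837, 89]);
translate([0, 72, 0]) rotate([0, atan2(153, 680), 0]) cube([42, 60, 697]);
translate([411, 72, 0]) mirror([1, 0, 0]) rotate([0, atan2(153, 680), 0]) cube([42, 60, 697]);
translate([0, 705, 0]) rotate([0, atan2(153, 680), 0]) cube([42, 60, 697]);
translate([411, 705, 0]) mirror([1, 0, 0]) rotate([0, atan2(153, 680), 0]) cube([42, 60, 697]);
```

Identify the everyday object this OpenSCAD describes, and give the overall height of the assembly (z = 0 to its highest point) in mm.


A sawhorse. The overall height is 769 mm.

A beam across two mirrored pairs of raked legs — a sawhorse. The beam's underside is at z = 680 (matching the legs' vertical rise in atan2(153, 680)) and the beam is 89 mm tall, so its top is at 680 + 89 = 769 mm. The raked legs top out at the beam's underside, so that is the highest point.


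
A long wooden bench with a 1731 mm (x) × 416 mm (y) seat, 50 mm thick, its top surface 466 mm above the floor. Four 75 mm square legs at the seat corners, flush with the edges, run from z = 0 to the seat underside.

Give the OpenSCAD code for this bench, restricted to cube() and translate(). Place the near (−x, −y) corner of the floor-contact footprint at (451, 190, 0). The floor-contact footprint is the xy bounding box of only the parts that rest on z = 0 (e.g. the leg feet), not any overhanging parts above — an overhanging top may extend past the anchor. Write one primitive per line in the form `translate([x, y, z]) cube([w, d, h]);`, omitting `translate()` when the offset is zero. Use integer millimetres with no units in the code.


// leg_h = 466 − 50 = 416
translate([451, 190, 416]) cube([1731, 416, 50]);
translate([451, 190, 0]) cube([75, 75, 416]);
translate([451, 531, 0]) cube([75, 75, 416]);
translate([2107, 190, 0]) cube([75, 75, 416]);
translate([2107, 531, 0]) cube([75, 75, 416]);


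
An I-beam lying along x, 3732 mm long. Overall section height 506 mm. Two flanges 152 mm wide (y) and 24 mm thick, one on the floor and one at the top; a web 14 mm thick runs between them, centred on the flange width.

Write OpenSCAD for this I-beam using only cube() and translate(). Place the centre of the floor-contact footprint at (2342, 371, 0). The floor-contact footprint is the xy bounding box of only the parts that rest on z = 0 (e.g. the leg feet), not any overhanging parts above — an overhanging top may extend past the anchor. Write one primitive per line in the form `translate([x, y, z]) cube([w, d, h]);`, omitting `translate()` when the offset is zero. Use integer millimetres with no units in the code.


translate([476, 295, 0]) cube([3732, 152, 24]);
translate([476, 364, 24]) cube([3732, 14, 458]);
translate([476, 295, 482]) cube([3732, 152, 24]);


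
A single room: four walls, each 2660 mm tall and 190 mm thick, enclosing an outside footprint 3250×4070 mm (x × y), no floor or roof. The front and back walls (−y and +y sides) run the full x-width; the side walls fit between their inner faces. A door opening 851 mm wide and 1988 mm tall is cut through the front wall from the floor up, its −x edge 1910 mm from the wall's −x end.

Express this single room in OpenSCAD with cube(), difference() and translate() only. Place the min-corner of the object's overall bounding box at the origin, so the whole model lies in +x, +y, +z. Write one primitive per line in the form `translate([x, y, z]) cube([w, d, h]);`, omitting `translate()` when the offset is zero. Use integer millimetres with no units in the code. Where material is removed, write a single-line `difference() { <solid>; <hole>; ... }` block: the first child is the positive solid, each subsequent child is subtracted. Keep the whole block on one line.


difference() { cube([3250, 190, 2660]); translate([1910, 0, 0]) cube([851, 190, 1988]); }
translate([0, 3880, 0]) cube([3250, 190, 2660]);
translate([0, 190, 0]) cube([190, 3690, 2660]);
translate([3060, 190, 0]) cube([190, 3690, 2660]);


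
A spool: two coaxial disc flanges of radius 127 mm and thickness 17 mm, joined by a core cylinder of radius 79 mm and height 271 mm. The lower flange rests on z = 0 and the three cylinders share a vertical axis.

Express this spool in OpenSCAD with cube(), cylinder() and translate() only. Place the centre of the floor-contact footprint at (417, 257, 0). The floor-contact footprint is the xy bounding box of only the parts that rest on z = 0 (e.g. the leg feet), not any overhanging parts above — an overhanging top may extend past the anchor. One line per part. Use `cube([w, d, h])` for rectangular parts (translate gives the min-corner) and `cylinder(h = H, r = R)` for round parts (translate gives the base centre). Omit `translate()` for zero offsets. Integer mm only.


translate([417, 257, 0]) cylinder(h = 17, r = 127);
translate([417, 257, 17]) cylinder(h = 271, r = 79);
translate([417, 257, 288]) cylinder(h = 17, r = 127);


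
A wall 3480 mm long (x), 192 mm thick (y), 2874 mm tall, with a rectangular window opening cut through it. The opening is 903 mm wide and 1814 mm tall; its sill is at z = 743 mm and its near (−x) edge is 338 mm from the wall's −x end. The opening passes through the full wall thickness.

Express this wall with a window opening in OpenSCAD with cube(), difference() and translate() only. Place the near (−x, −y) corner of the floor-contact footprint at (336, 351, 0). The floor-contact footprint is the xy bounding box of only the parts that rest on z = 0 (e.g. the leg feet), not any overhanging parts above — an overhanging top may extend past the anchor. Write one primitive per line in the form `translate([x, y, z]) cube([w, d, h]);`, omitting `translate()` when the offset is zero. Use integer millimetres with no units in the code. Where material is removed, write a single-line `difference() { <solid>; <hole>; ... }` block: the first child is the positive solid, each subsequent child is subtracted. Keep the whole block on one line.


difference() { translate([336, 351, 0]) cube([3480, 192, 2874]); translate([674, 351, 743]) cube([903, 192, 1814]); }


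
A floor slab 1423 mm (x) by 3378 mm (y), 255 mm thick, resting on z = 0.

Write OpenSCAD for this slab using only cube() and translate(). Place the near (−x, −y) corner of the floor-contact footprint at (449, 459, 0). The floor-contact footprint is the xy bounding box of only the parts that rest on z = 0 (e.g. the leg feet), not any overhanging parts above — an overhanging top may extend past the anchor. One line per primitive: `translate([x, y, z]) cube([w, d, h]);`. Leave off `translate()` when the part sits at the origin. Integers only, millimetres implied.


translate([449, 459, 0]) cube([1423, 3378, 255]);


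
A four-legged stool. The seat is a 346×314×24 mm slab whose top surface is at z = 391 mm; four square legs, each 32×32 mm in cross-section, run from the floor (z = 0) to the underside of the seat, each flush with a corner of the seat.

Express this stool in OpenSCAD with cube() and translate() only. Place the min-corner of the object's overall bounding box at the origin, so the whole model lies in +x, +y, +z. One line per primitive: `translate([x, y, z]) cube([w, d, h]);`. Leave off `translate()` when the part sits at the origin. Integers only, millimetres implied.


translate([0, 0, 367]) cube([346, 314, 24]);
cube([32, 32, 367]);
translate([314, 0, 0]) cube([32, 32, 367]);
translate([0, 282, 0]) cube([32, 32, 367]);
translate([314, 282, 0]) cube([32, 32, 367]);


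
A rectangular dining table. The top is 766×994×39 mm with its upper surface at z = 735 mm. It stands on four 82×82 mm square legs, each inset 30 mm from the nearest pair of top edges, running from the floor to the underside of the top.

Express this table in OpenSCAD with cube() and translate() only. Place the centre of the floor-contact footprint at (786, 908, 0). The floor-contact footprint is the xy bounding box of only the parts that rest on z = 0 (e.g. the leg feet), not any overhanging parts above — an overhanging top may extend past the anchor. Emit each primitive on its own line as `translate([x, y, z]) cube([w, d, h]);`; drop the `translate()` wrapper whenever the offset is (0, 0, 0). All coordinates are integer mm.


translate([403, 411, 696]) cube([766, 994, 39]);
translate([433, 441, 0]) cube([82, 82, 696]);
translate([1057, 441, 0]) cube([82, 82, 696]);
translate([433, 1293, 0]) cube([82, 82, 696]);
translate([1057, 1293, 0]) cube([82, 82, 696]);


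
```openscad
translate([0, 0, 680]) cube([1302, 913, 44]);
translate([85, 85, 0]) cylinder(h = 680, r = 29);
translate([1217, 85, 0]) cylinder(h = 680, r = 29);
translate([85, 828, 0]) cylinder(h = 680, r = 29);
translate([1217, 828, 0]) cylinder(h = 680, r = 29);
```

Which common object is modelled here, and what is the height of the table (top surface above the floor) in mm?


A table. The table height is 724 mm.

A 1302×913×44 slab sits at z = 680 on four Ø58 mm round legs — a table. The top surface is at 680 + 44 = 724 mm.


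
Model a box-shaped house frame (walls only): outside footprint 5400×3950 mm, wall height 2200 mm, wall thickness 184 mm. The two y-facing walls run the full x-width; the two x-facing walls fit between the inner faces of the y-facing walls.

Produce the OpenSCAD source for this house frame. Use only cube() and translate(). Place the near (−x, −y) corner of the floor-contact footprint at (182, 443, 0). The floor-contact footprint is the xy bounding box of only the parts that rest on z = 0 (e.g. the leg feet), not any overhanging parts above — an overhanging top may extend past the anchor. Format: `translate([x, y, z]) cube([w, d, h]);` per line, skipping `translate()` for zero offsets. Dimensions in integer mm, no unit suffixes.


translate([182, 443, 0]) cube([5400, 184, 2200]);
translate([182, 4209, 0]) cube([5400, 184, 2200]);
translate([182, 627, 0]) cube([184, 3582, 2200]);
translate([5398, 627, 0]) cube([184, 3582, 2200]);


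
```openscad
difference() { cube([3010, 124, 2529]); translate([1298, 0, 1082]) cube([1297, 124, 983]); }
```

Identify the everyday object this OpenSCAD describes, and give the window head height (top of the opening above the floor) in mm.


A wall with a window opening. The window head height is 2065 mm.

A wall with a rectangular opening subtracted — a window. Sill at z = 1082, opening 983 mm tall, so the head is at 1082 + 983 = 2065 mm.


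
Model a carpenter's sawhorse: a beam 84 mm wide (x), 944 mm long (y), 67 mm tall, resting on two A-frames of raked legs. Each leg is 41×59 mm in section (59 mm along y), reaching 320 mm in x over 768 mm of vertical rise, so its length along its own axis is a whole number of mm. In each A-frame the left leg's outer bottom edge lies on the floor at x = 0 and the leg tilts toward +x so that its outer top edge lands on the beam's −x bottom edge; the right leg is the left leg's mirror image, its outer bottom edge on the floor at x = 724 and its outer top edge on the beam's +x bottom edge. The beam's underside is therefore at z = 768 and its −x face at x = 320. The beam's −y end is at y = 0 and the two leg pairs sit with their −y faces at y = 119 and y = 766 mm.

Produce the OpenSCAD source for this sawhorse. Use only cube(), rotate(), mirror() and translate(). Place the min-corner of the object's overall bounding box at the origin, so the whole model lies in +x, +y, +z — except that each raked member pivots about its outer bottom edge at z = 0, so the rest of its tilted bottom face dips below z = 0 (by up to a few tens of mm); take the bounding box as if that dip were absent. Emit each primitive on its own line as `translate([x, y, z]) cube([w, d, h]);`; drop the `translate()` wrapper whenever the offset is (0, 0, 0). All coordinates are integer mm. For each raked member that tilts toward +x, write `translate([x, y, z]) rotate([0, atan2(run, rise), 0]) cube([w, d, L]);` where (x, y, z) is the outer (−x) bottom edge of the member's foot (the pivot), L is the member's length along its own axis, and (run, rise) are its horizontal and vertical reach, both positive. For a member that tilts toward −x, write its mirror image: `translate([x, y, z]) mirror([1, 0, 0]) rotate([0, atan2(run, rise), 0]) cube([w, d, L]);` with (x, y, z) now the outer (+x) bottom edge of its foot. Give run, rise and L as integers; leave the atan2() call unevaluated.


// leg length = √(320² + 768²) = 832
// right-leg outer foot x = 2·320 + 84 = 724
// beam min-corner = (320, 0, 768)
translate([320, 0, 768]) cube([84, 944, 67]);
translate([0, 119, 0]) rotate([0, atan2(320, 768), 0]) cube([41, 59, 832]);
translate([724, 119, 0]) mirror([1, 0, 0]) rotate([0, atan2(320, 768), 0]) cube([41, 59, 832]);
translate([0, 766, 0]) rotate([0, atan2(320, 768), 0]) cube([41, 59, 832]);
translate([724, 766, 0]) mirror([1, 0, 0]) rotate([0, atan2(320, 768), 0]) cube([41, 59, 832]);


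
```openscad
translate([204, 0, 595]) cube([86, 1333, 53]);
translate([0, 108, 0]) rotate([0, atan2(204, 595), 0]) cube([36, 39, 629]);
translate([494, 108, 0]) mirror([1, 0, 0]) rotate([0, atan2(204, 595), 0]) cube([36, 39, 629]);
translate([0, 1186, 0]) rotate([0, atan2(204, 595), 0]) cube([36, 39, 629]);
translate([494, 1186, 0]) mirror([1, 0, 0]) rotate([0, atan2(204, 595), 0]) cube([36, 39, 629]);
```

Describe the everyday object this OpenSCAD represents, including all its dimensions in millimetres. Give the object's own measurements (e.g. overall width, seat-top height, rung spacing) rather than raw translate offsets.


A sawhorse. A 86×1333×53 mm beam (x, y, z) sits on two A-frame leg pairs. Each pair is two raked legs of 36×39 mm section (39 mm along y) splaying symmetrically in x. Each leg rises 595 mm vertically over 204 mm of horizontal reach and is 629 mm long along its own axis. Every leg's outer bottom edge rests on the floor and its outer top edge meets a bottom edge of the beam — the left legs (tilting toward +x) meet the beam's −x bottom edge, the right legs (their mirror images, tilting toward −x) meet its +x bottom edge — so the leg tops tuck under the beam, the beam's underside is 595 mm above the floor, and the feet are 494 mm apart outside-to-outside with the beam centred between them. The two leg pairs are set in 108 mm from either end of the beam.


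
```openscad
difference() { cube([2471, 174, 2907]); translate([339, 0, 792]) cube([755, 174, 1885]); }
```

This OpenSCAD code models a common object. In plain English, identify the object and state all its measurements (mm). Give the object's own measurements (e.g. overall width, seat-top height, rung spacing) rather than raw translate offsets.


A wall 2471 mm long (x), 174 mm thick (y), 2907 mm tall, with a rectangular window opening cut through it. The opening is 755 mm wide and 1885 mm tall; its sill is at z = 792 mm and its near (−x) edge is 339 mm from the wall's −x end. The opening passes through the full wall thickness.


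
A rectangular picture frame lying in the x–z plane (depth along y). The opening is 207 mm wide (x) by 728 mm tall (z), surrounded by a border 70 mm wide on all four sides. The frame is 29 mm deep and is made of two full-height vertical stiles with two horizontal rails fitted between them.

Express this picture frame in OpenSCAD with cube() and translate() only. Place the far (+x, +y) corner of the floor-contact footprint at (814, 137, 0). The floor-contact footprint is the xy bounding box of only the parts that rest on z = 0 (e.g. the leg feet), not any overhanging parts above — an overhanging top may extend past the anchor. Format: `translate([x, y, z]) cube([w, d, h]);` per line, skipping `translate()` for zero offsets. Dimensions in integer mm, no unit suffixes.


translate([467, 108, 0]) cube([70, 29, 868]);
translate([744, 108, 0]) cube([70, 29, 868]);
translate([537, 108, 0]) cube([207, 29, 70]);
translate([537, 108, 798]) cube([207, 29, 70]);


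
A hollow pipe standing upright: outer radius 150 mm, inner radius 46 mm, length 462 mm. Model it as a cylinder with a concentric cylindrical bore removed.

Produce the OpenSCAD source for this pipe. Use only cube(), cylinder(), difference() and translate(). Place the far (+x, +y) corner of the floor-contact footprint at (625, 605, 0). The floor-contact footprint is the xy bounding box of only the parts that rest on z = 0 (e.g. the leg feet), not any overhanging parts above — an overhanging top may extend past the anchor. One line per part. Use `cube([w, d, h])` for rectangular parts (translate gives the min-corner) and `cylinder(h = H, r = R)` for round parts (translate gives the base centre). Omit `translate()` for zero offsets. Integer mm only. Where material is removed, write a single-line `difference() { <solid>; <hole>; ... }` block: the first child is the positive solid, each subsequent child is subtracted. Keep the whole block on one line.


difference() { translate([475, 455, 0]) cylinder(h = 462, r = 150); translate([475, 455, 0]) cylinder(h = 462, r = 46); }


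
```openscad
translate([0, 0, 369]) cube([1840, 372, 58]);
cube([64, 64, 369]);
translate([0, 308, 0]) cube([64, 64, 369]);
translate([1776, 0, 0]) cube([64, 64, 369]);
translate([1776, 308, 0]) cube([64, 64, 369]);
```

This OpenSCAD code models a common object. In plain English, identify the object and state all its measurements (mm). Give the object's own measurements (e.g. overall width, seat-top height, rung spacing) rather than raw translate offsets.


A bench: a 1840×372 mm seat slab, 58 mm thick, top at z = 427 mm, on four 64×64 mm square legs flush with the seat corners and standing on z = 0.


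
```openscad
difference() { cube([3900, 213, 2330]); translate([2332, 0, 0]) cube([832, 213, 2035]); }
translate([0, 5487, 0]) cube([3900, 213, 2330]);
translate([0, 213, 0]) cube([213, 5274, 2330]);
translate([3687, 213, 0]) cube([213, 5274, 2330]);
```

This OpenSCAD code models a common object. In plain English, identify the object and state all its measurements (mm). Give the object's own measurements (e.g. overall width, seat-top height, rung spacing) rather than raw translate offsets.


A single room: four walls, each 2330 mm tall and 213 mm thick, enclosing an outside footprint 3900×5700 mm (x × y), no floor or roof. The front and back walls (−y and +y sides) run the full x-width; the side walls fit between their inner faces. A door opening 832 mm wide and 2035 mm tall is cut through the front wall from the floor up, its −x edge 2332 mm from the wall's −x end.


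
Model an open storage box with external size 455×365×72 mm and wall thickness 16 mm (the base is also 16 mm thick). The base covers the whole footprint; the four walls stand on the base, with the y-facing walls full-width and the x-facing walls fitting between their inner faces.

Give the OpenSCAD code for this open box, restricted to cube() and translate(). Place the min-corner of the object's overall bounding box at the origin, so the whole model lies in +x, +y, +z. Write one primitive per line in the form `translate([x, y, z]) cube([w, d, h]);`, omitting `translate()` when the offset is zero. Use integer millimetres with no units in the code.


cube([455, 365, 16]);
translate([0, 0, 16]) cube([455, 16, 56]);
translate([0, 349, 16]) cube([455, 16, 56]);
translate([0, 16, 16]) cube([16, 333, 56]);
translate([439, 16, 16]) cube([16, 333, 56]);


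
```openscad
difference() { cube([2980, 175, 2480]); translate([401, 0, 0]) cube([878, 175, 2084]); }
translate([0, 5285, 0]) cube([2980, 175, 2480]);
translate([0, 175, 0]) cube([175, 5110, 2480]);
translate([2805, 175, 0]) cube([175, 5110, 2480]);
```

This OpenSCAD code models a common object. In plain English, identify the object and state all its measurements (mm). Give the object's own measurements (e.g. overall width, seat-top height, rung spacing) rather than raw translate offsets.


A single room: four walls, each 2480 mm tall and 175 mm thick, enclosing an outside footprint 2980×5460 mm (x × y), no floor or roof. The front and back walls (−y and +y sides) run the full x-width; the side walls fit between their inner faces. A door opening 878 mm wide and 2084 mm tall is cut through the front wall from the floor up, its −x edge 401 mm from the wall's −x end.


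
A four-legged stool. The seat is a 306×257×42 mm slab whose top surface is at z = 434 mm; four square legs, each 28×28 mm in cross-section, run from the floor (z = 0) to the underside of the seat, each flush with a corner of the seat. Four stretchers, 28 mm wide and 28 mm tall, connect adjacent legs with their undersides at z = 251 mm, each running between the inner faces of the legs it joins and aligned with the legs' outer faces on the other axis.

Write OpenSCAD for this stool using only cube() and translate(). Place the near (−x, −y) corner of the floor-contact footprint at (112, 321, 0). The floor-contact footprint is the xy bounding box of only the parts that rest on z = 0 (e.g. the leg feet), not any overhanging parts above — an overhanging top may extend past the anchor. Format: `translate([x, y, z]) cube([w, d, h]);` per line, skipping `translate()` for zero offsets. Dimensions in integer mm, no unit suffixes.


translate([112, 321, 392]) cube([306, 257, 42]);
translate([112, 321, 0]) cube([28, 28, 392]);
translate([390, 321, 0]) cube([28, 28, 392]);
translate([112, 550, 0]) cube([28, 28, 392]);
translate([390, 550, 0]) cube([28, 28, 392]);
translate([140, 321, 251]) cube([250, 28, 28]);
translate([140, 550, 251]) cube([250, 28, 28]);
translate([112, 349, 251]) cube([28, 201, 28]);
translate([390, 349, 251]) cube([28, 201, 28]);


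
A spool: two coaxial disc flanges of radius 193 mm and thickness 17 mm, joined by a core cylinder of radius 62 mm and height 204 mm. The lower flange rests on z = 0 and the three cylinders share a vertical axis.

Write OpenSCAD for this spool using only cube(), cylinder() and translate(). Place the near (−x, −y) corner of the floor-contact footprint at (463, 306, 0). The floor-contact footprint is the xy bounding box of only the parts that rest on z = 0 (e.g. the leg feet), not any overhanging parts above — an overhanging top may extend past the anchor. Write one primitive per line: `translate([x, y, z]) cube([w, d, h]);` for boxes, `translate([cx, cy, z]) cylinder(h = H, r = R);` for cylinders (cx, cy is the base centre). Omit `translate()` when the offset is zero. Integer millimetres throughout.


translate([656, 499, 0]) cylinder(h = 17, r = 193);
translate([656, 499, 17]) cylinder(h = 204, r = 62);
translate([656, 499, 221]) cylinder(h = 17, r = 193);


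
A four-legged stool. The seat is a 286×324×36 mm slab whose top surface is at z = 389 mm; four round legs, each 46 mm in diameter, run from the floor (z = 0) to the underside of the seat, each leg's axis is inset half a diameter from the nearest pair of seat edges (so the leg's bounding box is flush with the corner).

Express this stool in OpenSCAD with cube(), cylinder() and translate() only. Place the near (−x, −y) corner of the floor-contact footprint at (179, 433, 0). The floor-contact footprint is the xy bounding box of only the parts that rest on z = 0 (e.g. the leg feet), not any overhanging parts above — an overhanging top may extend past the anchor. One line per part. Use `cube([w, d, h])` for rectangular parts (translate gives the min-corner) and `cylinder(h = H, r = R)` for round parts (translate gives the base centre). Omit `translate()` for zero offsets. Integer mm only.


translate([179, 433, 353]) cube([286, 324, 36]);
translate([202, 456, 0]) cylinder(h = 353, r = 23);
translate([442, 456, 0]) cylinder(h = 353, r = 23);
translate([202, 734, 0]) cylinder(h = 353, r = 23);
translate([442, 734, 0]) cylinder(h = 353, r = 23);


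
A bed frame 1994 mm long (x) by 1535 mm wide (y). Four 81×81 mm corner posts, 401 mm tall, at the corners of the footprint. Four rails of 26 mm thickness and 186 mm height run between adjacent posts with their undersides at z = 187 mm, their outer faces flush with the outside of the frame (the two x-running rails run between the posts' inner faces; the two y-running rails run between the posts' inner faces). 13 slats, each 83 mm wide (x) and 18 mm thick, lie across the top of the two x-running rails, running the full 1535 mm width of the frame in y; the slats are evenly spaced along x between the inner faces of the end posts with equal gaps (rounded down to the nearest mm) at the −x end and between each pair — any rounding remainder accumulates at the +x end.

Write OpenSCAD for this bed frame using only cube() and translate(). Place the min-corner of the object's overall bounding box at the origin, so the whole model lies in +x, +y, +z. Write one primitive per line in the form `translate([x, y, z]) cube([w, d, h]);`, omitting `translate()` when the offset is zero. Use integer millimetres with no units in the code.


cube([81, 81, 401]);
translate([0, 1454, 0]) cube([81, 81, 401]);
translate([1913, 0, 0]) cube([81, 81, 401]);
translate([1913, 1454, 0]) cube([81, 81, 401]);
translate([81, 0, 187]) cube([1832, 26, 186]);
translate([81, 1509, 187]) cube([1832, 26, 186]);
translate([0, 81, 187]) cube([26, 1373, 186]);
translate([1968, 81, 187]) cube([26, 1373, 186]);
translate([134, 0, 373]) cube([83, 1535, 18]);
translate([270, 0, 373]) cube([83, 1535, 18]);
translate([406, 0, 373]) cube([83, 1535, 18]);
translate([542, 0, 373]) cube([83, 1535, 18]);
translate([678, 0, 373]) cube([83, 1535, 18]);
translate([814, 0, 373]) cube([83, 1535, 18]);
translate([950, 0, 373]) cube([83, 1535, 18]);
translate([1086, 0, 373]) cube([83, 1535, 18]);
translate([1222, 0, 373]) cube([83, 1535, 18]);
translate([1358, 0, 373]) cube([83, 1535, 18]);
translate([1494, 0, 373]) cube([83, 1535, 18]);
translate([1630, 0, 373]) cube([83, 1535, 18]);
translate([1766, 0, 373]) cube([83, 1535, 18]);


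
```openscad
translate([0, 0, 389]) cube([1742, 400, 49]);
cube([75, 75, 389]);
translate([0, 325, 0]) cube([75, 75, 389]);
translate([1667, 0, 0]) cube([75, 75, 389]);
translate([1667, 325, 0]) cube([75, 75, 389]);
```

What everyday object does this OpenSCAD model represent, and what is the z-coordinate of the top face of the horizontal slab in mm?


A bench. The seat-top height is 438 mm.

A long slab on four corner posts — a bench. The slab sits at z = 389 with thickness 49, so the top is 389 + 49 = 438 mm.


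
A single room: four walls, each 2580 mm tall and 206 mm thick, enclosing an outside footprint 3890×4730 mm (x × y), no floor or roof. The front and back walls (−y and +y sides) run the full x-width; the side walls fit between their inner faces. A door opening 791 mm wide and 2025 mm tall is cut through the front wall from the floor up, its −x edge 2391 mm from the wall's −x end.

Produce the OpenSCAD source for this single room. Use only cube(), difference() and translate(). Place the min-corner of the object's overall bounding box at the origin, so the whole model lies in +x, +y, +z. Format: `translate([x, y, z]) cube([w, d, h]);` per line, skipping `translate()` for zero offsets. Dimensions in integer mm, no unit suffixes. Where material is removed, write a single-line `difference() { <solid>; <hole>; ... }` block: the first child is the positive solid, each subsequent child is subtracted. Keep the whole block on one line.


difference() { cube([3890, 206, 2580]); translate([2391, 0, 0]) cube([791, 206, 2025]); }
translate([0, 4524, 0]) cube([3890, 206, 2580]);
translate([0, 206, 0]) cube([206, 4318, 2580]);
translate([3684, 206, 0]) cube([206, 4318, 2580]);


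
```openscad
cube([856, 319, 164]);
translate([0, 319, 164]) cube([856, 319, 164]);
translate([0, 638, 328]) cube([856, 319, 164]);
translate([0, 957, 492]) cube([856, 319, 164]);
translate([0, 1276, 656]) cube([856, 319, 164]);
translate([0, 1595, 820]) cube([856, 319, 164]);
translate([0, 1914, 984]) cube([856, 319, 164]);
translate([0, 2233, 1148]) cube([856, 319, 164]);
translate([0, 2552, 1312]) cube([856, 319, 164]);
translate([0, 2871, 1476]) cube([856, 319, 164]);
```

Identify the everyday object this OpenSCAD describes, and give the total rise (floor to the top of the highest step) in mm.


A staircase. The total rise is 1640 mm.

10 identical blocks, each offset up and back from the previous — a staircase. Each step is 164 mm tall and there are 10 of them, so the total rise is 10 × 164 = 1640 mm.


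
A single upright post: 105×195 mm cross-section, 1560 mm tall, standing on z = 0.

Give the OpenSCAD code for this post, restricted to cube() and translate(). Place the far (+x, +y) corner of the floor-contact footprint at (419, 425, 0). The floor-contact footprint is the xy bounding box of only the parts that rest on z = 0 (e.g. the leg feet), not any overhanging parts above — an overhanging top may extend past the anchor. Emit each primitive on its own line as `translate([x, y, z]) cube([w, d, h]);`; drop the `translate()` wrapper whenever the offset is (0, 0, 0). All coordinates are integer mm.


translate([314, 230, 0]) cube([105, 195, 1560]);


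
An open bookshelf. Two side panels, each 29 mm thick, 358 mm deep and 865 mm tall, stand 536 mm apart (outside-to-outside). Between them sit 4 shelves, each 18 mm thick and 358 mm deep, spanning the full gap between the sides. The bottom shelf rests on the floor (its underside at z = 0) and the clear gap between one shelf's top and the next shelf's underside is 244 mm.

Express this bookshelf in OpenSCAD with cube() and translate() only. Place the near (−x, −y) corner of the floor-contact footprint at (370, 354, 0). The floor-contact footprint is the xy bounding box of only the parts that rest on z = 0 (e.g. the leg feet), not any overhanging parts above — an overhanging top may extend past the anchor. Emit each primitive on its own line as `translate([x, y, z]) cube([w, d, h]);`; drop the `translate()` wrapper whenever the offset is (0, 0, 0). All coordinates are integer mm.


translate([370, 354, 0]) cube([29, 358, 865]);
translate([877, 354, 0]) cube([29, 358, 865]);
translate([399, 354, 0]) cube([478, 358, 18]);
translate([399, 354, 262]) cube([478, 358, 18]);
translate([399, 354, 524]) cube([478, 358, 18]);
translate([399, 354, 786]) cube([478, 358, 18]);


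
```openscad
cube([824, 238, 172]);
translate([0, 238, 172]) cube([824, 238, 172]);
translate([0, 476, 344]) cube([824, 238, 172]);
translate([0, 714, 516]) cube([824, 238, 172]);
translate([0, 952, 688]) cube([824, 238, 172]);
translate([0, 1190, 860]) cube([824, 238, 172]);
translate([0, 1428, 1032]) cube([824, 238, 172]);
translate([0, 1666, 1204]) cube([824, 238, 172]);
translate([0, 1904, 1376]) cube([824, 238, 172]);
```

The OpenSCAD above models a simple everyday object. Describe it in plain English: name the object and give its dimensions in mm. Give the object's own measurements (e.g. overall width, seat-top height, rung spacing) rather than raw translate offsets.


A straight staircase of 9 solid steps. Each step is 824 mm wide (x), 238 mm deep (y, the going) and 172 mm tall (the rise). The first step rests on the floor; each subsequent step sits one going further in +y and one rise higher in +z, directly behind and above the previous step with no overlap.


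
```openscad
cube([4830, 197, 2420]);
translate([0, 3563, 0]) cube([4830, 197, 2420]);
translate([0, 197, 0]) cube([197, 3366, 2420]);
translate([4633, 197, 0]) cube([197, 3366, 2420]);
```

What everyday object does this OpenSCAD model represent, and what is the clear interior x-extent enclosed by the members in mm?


A house (or room) frame. The interior width is 4436 mm.

Four 2420 mm walls enclosing a rectangle with no floor or roof — a room or house frame. Outside width is 4830 mm and wall thickness is 197 mm, so the interior width is 4830 − 2 × 197 = 4436 mm.


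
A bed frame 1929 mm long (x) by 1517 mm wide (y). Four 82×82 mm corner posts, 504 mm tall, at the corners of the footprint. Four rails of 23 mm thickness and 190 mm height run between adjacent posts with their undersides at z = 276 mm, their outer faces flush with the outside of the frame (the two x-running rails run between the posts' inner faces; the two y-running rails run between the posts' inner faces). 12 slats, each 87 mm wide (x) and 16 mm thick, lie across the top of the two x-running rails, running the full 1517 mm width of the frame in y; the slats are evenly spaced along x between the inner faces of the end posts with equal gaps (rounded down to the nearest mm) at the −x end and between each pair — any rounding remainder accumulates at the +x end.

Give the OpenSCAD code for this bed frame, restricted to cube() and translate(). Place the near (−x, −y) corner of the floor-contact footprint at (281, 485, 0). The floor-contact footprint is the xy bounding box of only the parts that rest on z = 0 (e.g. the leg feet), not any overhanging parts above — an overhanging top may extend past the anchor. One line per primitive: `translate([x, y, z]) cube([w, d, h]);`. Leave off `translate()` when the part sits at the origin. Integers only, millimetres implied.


// slat z = rail_z + rail_h = 276 + 190 = 466
// slat gap = ⌊(1765 − 12·87) / 13⌋ = 55
translate([281, 485, 0]) cube([82, 82, 504]);
translate([281, 1920, 0]) cube([82, 82, 504]);
translate([2128, 485, 0]) cube([82, 82, 504]);
translate([2128, 1920, 0]) cube([82, 82, 504]);
translate([363, 485, 276]) cube([1765, 23, 190]);
translate([363, 1979, 276]) cube([1765, 23, 190]);
translate([281, 567, 276]) cube([23, 1353, 190]);
translate([2187, 567, 276]) cube([23, 1353, 190]);
translate([418, 485, 466]) cube([87, 1517, 16]);
translate([560, 485, 466]) cube([87, 1517, 16]);
translate([702, 485, 466]) cube([87, 1517, 16]);
translate([844, 485, 466]) cube([87, 1517, 16]);
translate([986, 485, 466]) cube([87, 1517, 16]);
translate([1128, 485, 466]) cube([87, 1517, 16]);
translate([1270, 485, 466]) cube([87, 1517, 16]);
translate([1412, 485, 466]) cube([87, 1517, 16]);
translate([1554, 485, 466]) cube([87, 1517, 16]);
translate([1696, 485, 466]) cube([87, 1517, 16]);
translate([1838, 485, 466]) cube([87, 1517, 16]);
translate([1980, 485, 466]) cube([87, 1517, 16]);


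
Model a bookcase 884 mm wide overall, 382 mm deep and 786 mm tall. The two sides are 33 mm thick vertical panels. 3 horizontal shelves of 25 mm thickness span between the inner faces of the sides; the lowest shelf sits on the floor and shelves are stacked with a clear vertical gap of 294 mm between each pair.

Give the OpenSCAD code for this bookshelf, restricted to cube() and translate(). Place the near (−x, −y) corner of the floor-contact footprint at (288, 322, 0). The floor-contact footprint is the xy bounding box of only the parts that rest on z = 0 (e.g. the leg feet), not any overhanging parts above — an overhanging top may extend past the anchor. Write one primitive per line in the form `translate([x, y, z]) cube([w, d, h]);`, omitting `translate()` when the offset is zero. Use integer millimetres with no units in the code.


translate([288, 322, 0]) cube([33, 382, 786]);
translate([1139, 322, 0]) cube([33, 382, 786]);
translate([321, 322, 0]) cube([818, 382, 25]);
translate([321, 322, 319]) cube([818, 382, 25]);
translate([321, 322, 638]) cube([818, 382, 25]);


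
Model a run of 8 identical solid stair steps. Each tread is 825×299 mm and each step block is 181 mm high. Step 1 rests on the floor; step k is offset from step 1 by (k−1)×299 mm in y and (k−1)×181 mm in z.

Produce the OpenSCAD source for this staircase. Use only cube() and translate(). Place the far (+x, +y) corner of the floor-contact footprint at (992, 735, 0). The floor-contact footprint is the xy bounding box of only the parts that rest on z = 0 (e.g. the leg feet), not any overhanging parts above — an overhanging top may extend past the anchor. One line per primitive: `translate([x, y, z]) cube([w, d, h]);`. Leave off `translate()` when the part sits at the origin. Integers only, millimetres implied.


translate([167, 436, 0]) cube([825, 299, 181]);
translate([167, 735, 181]) cube([825, 299, 181]);
translate([167, 1034, 362]) cube([825, 299, 181]);
translate([167, 1333, 543]) cube([825, 299, 181]);
translate([167, 1632, 724]) cube([825, 299, 181]);
translate([167, 1931, 905]) cube([825, 299, 181]);
translate([167, 2230, 1086]) cube([825, 299, 181]);
translate([167, 2529, 1267]) cube([825, 299, 181]);


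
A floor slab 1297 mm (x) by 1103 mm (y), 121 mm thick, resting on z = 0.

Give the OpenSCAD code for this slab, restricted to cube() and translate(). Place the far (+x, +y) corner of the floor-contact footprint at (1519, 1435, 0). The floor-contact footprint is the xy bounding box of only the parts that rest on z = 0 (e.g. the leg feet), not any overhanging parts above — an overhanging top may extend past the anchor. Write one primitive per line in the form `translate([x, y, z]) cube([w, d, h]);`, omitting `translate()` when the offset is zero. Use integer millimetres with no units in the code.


translate([222, 332, 0]) cube([1297, 1103, 121]);


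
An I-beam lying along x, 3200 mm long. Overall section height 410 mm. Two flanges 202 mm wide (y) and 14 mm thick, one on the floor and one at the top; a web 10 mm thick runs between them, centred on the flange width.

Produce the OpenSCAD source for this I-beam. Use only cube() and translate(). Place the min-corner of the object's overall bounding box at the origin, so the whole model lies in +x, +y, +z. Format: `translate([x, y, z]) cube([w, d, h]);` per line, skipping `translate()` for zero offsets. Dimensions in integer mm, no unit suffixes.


cube([3200, 202, 14]);
translate([0, 96, 14]) cube([3200, 10, 382]);
translate([0, 0, 396]) cube([3200, 202, 14]);


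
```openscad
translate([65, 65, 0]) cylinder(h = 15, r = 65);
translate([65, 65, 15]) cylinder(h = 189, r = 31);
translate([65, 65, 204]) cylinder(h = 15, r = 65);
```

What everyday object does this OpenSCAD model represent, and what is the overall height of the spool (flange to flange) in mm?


A spool. The overall height is 219 mm.

Three coaxial cylinders, large–small–large — a spool. Two 15 mm flanges and a 189 mm core give 15 + 189 + 15 = 219 mm.
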